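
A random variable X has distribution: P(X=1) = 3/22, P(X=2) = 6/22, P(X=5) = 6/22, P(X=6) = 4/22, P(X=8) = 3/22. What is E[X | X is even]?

P(X is even) = 13/22.
Σ over the event: 2·3/11 + 6·2/11 + 8·3/22 = 30/11.
E[X | X is even] = (30/11) / (13/22) = 60/13.

60/13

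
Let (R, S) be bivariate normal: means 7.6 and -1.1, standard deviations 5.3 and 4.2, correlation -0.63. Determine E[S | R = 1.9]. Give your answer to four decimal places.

E[S | R=x] = μ_S + ρ(σ_S/σ_R)(x − μ_R) for jointly normal variables.
E[S | R=1.9] = -1.1 + (-0.63)·(4.2/5.3)·(1.9 − (7.6)) = -1.1 + (-0.49925)·(-5.7) = 1.7457.

1.7457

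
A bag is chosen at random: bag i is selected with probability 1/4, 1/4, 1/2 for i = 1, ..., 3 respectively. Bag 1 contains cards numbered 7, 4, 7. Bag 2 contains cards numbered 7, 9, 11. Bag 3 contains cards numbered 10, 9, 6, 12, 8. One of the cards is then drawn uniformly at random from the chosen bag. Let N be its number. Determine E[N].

E[N | bag 1] = (7+4+7)/3 = 6.
E[N | bag 2] = (7+9+11)/3 = 9.
E[N | bag 3] = (10+9+6+12+8)/5 = 9.
By the law of total expectation,
E[N] = (1/4)·(6) + (1/4)·(9) + (1/2)·(9) = 33/4.

33/4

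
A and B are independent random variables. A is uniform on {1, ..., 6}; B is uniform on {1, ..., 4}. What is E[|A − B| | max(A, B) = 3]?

6/5

Outcomes with max(A, B) = 3: (1,3), (2,3), (3,1), (3,2), (3,3), each with probability 1/24.
E[|A − B| | max(A, B) = 3] = (2 + 1 + 2 + 1 + 0) / 5 = 6/5.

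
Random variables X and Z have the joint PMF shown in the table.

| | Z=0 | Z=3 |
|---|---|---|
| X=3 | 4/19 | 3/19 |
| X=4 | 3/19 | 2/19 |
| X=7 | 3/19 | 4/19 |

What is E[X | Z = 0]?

P(Z = 0) = 10/19.
Σ X·P over the event = 3·(4/19) + 4·(3/19) + 7·(3/19) = 45/19.
E[X | Z = 0] = (45/19) / (10/19) = 9/2.

9/2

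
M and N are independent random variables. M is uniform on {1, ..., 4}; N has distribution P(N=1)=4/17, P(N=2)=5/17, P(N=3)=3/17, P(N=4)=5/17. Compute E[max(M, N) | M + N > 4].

161/43

P(M + N > 4) = 43/68.
Summing max(M,N)·P(x,y) over outcomes with M + N > 4 gives 161/68.
E[max(M, N) | M + N > 4] = (161/68) / (43/68) = 161/43.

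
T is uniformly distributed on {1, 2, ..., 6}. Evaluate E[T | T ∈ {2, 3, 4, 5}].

P(T ∈ {2, 3, 4, 5}) = 2/3.
Σ over the event: 2·1/6 + 3·1/6 + 4·1/6 + 5·1/6 = 7/3.
E[T | T ∈ {2, 3, 4, 5}] = (7/3) / (2/3) = 7/2.

7/2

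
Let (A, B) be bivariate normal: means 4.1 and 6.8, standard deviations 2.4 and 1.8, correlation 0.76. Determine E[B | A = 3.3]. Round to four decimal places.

6.3440

E[B | A=x] = μ_B + ρ(σ_B/σ_A)(x − μ_A) for jointly normal variables.
E[B | A=3.3] = 6.8 + (0.76)·(1.8/2.4)·(3.3 − (4.1)) = 6.8 + (0.57)·(-0.8) = 6.3440.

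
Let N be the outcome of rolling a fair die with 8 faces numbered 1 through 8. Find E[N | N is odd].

4

Given N is odd, N is equally likely to be any of {1, 3, 5, 7}.
E[N | N is odd] = (1 + 3 + 5 + 7) / 4 = 4.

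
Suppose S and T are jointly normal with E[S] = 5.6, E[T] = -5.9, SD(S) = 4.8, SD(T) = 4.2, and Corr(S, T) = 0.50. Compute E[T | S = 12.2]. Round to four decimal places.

-3.0125

E[T | S=x] = μ_T + ρ(σ_T/σ_S)(x − μ_S) for jointly normal variables.
E[T | S=12.2] = -5.9 + (0.50)·(4.2/4.8)·(12.2 − (5.6)) = -5.9 + (0.4375)·(6.6) = -3.0125.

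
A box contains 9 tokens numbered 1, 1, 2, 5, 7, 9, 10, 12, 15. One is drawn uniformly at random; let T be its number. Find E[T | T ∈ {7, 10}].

P(T ∈ {7, 10}) = 2/9.
Σ over the event: 7·1/9 + 10·1/9 = 17/9.
E[T | T ∈ {7, 10}] = (17/9) / (2/9) = 17/2.

17/2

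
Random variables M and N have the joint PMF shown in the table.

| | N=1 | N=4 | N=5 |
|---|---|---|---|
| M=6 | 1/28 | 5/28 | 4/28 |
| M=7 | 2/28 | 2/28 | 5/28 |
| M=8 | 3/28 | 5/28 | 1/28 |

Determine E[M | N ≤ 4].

64/9

P(N ≤ 4) = 9/14.
Σ M·P over the event = 6·(1/28) + 6·(5/28) + 7·(2/28) + 7·(2/28) + 8·(3/28) + 8·(5/28) = 32/7.
E[M | N ≤ 4] = (32/7) / (9/14) = 64/9.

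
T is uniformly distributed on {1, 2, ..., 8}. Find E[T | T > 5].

Given T > 5, T is equally likely to be any of {6, 7, 8}.
E[T | T > 5] = (6 + 7 + 8) / 3 = 7.

7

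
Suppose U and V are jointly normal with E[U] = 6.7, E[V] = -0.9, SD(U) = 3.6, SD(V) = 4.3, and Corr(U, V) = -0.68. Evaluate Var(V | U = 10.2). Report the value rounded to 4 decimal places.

Var(V | U=x) = (1 − ρ²)·σ_V².
Var(V | U=10.2) = (4.3)²·(1 − (-0.68)²) = 18.49·0.5376 = 9.9402.

9.9402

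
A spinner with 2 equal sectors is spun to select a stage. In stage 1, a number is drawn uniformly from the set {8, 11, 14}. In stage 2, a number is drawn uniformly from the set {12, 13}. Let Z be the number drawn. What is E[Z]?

47/4

E[Z | stage 1] = (8+11+14)/3 = 11.
E[Z | stage 2] = (12+13)/2 = 25/2.
E[Z] = (1/2)·(11) + (1/2)·(25/2) = 47/4.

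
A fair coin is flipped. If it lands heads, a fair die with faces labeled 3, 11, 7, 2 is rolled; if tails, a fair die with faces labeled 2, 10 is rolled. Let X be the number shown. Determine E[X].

47/8

E[X | heads] = (3+11+7+2)/4 = 23/4.
E[X | tails] = (2+10)/2 = 6.
E[X] = (1/2)·(23/4) + (1/2)·(6) = 47/8.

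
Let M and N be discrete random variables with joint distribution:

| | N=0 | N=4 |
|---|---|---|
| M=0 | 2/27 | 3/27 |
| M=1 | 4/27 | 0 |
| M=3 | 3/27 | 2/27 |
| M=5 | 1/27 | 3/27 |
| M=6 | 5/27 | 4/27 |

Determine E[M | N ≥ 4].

15/4

P(N ≥ 4) = 4/9.
Σ M·P over the event = 0·(3/27) + 3·(2/27) + 5·(3/27) + 6·(4/27) = 5/3.
E[M | N ≥ 4] = (5/3) / (4/9) = 15/4.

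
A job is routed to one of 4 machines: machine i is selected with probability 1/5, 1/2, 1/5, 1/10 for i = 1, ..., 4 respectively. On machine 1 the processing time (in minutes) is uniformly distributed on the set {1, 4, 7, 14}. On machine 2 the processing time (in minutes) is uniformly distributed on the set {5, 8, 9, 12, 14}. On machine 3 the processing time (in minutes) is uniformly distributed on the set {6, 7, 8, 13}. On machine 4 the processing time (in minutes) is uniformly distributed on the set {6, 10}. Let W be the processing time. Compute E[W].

43/5

E[W | machine 1] = (1+4+7+14)/4 = 13/2.
E[W | machine 2] = (5+8+9+12+14)/5 = 48/5.
E[W | machine 3] = (6+7+8+13)/4 = 17/2.
E[W | machine 4] = (6+10)/2 = 8.
E[W] = (1/5)·(13/2) + (1/2)·(48/5) + (1/5)·(17/2) + (1/10)·(8) = 43/5.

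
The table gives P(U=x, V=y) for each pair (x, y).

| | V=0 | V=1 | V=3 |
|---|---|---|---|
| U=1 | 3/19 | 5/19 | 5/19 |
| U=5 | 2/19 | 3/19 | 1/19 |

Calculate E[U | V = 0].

P(V = 0) = 5/19.
Σ U·P over the event = 1·(3/19) + 5·(2/19) = 13/19.
E[U | V = 0] = (13/19) / (5/19) = 13/5.

13/5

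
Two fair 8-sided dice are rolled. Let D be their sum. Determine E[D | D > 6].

506/49

P(D > 6) = 49/64.
E[D | D > 6] = (253/32) / (49/64) = 506/49.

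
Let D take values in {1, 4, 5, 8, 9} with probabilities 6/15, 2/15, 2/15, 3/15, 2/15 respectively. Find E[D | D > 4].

P(D > 4) = 7/15.
Σ over the event: 5·2/15 + 8·1/5 + 9·2/15 = 52/15.
E[D | D > 4] = (52/15) / (7/15) = 52/7.

52/7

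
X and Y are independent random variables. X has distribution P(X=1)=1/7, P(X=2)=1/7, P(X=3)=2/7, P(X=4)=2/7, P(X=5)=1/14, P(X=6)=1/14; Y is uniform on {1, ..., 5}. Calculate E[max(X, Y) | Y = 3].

51/14

P(Y = 3) = 1/5.
Summing max(X,Y)·P(x,y) over outcomes with Y = 3 gives 51/70.
E[max(X, Y) | Y = 3] = (51/70) / (1/5) = 51/14.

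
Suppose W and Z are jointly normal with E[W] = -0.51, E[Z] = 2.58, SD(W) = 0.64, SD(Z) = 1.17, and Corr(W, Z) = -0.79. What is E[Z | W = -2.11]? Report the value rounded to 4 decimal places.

E[Z | W=x] = μ_Z + ρ(σ_Z/σ_W)(x − μ_W) for jointly normal variables.
E[Z | W=-2.11] = 2.58 + (-0.79)·(1.17/0.64)·(-2.11 − (-0.51)) = 2.58 + (-1.44422)·(-1.6) = 4.8908.

4.8908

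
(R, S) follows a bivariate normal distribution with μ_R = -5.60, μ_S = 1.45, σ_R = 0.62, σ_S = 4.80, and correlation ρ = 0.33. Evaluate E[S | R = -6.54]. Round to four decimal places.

-0.9515

For a bivariate normal, E[S | R=x] = μ_S + ρ·(σ_S/σ_R)·(x − μ_R).
E[S | R=-6.54] = 1.45 + (0.33)·(4.80/0.62)·(-6.54 − (-5.60)) = 1.45 + (2.5548)·(-0.94) = -0.9515.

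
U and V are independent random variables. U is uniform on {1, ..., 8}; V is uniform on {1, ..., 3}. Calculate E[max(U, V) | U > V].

P(U > V) = 3/4.
Summing max(U,V)·P(x,y) over outcomes with U > V gives 49/12.
E[max(U, V) | U > V] = (49/12) / (3/4) = 49/9.

49/9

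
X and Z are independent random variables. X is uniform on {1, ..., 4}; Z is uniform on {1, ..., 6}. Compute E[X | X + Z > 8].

11/3

Outcomes with X + Z > 8: (3,6), (4,5), (4,6), each with probability 1/24.
E[X | X + Z > 8] = (3 + 4 + 4) / 3 = 11/3.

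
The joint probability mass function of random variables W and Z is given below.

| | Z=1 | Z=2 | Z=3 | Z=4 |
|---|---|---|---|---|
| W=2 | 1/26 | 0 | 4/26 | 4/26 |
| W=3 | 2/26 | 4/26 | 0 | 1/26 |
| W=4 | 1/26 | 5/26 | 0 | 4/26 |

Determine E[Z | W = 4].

27/10

P(W = 4) = 5/13.
Σ Z·P over the event = 1·(1/26) + 2·(5/26) + 4·(4/26) = 27/26.
E[Z | W = 4] = (27/26) / (5/13) = 27/10.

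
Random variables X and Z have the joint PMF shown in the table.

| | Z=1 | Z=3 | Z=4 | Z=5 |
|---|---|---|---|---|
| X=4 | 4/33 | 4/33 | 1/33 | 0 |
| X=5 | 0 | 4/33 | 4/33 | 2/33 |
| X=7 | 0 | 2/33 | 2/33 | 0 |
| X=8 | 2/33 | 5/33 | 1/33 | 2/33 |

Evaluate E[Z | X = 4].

20/9

P(X = 4) = 3/11.
Σ Z·P over the event = 1·(4/33) + 3·(4/33) + 4·(1/33) = 20/33.
E[Z | X = 4] = (20/33) / (3/11) = 20/9.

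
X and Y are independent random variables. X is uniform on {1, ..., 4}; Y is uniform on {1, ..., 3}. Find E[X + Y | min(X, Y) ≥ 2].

P(min(X, Y) ≥ 2) = 1/2.
Summing (X+Y)·P(x,y) over outcomes with min(X, Y) ≥ 2 gives 11/4.
E[X + Y | min(X, Y) ≥ 2] = (11/4) / (1/2) = 11/2.

11/2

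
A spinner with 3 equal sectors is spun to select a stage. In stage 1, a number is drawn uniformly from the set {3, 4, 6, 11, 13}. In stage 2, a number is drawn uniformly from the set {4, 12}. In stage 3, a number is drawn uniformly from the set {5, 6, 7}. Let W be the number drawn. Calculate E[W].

E[W | stage 1] = (3+4+6+11+13)/5 = 37/5.
E[W | stage 2] = (4+12)/2 = 8.
E[W | stage 3] = (5+6+7)/3 = 6.
E[W] = (1/3)·(37/5) + (1/3)·(8) + (1/3)·(6) = 107/15.

107/15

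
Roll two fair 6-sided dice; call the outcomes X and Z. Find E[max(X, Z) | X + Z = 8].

26/5

Outcomes with X + Z = 8: (2,6), (3,5), (4,4), (5,3), (6,2), each with probability 1/36.
E[max(X, Z) | X + Z = 8] = (6 + 5 + 4 + 5 + 6) / 5 = 26/5.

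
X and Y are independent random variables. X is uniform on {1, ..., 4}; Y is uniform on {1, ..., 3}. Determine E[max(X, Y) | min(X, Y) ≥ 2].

19/6

Outcomes with min(X, Y) ≥ 2: (2,2), (2,3), (3,2), (3,3), (4,2), (4,3), each with probability 1/12.
E[max(X, Y) | min(X, Y) ≥ 2] = (2 + 3 + 3 + 3 + 4 + 4) / 6 = 19/6.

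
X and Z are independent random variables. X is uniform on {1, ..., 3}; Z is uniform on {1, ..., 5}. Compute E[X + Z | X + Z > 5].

P(X + Z > 5) = 2/5.
Summing (X+Z)·P(x,y) over outcomes with X + Z > 5 gives 8/3.
E[X + Z | X + Z > 5] = (8/3) / (2/5) = 20/3.

20/3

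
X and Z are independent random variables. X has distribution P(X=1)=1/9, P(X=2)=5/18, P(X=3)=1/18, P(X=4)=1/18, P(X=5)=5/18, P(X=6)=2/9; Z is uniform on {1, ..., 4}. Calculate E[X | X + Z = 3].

P(X + Z = 3) = 7/72.
Summing X·P(x,y) over outcomes with X + Z = 3 gives 1/6.
E[X | X + Z = 3] = (1/6) / (7/72) = 12/7.

12/7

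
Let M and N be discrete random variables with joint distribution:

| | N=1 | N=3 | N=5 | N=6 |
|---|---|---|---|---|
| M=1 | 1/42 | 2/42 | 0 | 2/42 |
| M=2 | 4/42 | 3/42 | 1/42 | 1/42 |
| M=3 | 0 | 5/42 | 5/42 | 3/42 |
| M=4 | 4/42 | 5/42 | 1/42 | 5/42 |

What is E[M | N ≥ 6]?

3

P(N ≥ 6) = 11/42.
Σ M·P over the event = 1·(2/42) + 2·(1/42) + 3·(3/42) + 4·(5/42) = 11/14.
E[M | N ≥ 6] = (11/14) / (11/42) = 3.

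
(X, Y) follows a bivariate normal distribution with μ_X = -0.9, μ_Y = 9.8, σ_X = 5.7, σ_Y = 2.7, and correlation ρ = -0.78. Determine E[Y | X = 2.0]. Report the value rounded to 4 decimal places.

8.7285

E[Y | X=x] = μ_Y + ρ(σ_Y/σ_X)(x − μ_X) for jointly normal variables.
E[Y | X=2.0] = 9.8 + (-0.78)·(2.7/5.7)·(2.0 − (-0.9)) = 9.8 + (-0.36947)·(2.9) = 8.7285.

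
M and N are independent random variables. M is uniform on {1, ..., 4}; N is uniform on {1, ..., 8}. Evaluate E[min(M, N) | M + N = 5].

3/2

Outcomes with M + N = 5: (1,4), (2,3), (3,2), (4,1), each with probability 1/32.
E[min(M, N) | M + N = 5] = (1 + 2 + 2 + 1) / 4 = 3/2.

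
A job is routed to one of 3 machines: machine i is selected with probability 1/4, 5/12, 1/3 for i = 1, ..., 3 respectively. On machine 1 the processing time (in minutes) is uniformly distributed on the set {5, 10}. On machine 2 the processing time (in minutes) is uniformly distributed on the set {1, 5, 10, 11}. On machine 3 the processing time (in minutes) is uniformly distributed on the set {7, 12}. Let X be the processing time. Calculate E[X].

E[X | machine 1] = (5+10)/2 = 15/2.
E[X | machine 2] = (1+5+10+11)/4 = 27/4.
E[X | machine 3] = (7+12)/2 = 19/2.
By the law of total expectation,
E[X] = (1/4)·(15/2) + (5/12)·(27/4) + (1/3)·(19/2) = 377/48.

377/48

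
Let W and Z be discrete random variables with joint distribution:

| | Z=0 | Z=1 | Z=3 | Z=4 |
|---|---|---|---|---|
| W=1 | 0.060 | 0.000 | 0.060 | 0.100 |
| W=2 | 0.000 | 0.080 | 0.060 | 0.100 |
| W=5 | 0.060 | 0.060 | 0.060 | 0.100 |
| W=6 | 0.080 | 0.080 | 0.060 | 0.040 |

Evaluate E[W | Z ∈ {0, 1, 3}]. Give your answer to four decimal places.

P(Z ∈ {0, 1, 3}) = 0.660.
Summing W·P(W=x,Z=y) over the conditioning event gives 2.620.
E[W | Z ∈ {0, 1, 3}] = (2.620) / (0.660) = 3.9697.

3.9697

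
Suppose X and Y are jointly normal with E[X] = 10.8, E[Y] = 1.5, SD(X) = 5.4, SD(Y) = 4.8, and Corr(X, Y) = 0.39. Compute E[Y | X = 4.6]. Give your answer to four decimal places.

For a bivariate normal, E[Y | X=x] = μ_Y + ρ·(σ_Y/σ_X)·(x − μ_X).
E[Y | X=4.6] = 1.5 + (0.39)·(4.8/5.4)·(4.6 − (10.8)) = 1.5 + (0.346667)·(-6.2) = -0.6493.

-0.6493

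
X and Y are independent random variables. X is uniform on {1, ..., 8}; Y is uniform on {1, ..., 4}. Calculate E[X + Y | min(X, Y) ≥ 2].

8

P(min(X, Y) ≥ 2) = 21/32.
Summing (X+Y)·P(x,y) over outcomes with min(X, Y) ≥ 2 gives 21/4.
E[X + Y | min(X, Y) ≥ 2] = (21/4) / (21/32) = 8.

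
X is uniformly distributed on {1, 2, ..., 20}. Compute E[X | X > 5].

13

P(X > 5) = 3/4.
E[X | X > 5] = (39/4) / (3/4) = 13.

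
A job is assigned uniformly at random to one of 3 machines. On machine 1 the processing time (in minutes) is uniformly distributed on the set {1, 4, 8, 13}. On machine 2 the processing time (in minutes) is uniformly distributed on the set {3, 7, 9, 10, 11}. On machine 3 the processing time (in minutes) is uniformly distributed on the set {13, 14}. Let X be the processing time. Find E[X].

E[X | machine 1] = (1+4+8+13)/4 = 13/2.
E[X | machine 2] = (3+7+9+10+11)/5 = 8.
E[X | machine 3] = (13+14)/2 = 27/2.
E[X] = (1/3)·(13/2) + (1/3)·(8) + (1/3)·(27/2) = 28/3.

28/3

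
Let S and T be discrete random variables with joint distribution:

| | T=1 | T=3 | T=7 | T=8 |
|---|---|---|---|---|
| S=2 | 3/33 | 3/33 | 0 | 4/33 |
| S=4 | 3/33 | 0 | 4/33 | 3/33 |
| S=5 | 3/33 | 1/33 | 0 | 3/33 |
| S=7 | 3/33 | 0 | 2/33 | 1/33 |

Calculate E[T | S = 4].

P(S = 4) = 10/33.
Σ T·P over the event = 1·(3/33) + 7·(4/33) + 8·(3/33) = 5/3.
E[T | S = 4] = (5/3) / (10/33) = 11/2.

11/2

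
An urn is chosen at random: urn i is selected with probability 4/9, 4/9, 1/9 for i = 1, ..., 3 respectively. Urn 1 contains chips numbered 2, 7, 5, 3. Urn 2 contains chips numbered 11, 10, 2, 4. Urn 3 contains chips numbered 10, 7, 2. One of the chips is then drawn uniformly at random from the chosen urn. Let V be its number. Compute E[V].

E[V | urn 1] = (2+7+5+3)/4 = 17/4.
E[V | urn 2] = (11+10+2+4)/4 = 27/4.
E[V | urn 3] = (10+7+2)/3 = 19/3.
By the law of total expectation,
E[V] = (4/9)·(17/4) + (4/9)·(27/4) + (1/9)·(19/3) = 151/27.

151/27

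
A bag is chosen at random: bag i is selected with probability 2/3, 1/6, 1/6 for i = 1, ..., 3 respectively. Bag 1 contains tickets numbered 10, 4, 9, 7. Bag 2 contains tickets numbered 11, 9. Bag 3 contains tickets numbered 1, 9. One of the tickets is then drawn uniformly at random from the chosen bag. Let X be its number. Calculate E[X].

E[X | bag 1] = (10+4+9+7)/4 = 15/2.
E[X | bag 2] = (11+9)/2 = 10.
E[X | bag 3] = (1+9)/2 = 5.
E[X] = (2/3)·(15/2) + (1/6)·(10) + (1/6)·(5) = 15/2.

15/2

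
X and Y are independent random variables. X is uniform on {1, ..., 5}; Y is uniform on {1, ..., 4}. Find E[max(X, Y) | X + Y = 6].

4

Outcomes with X + Y = 6: (2,4), (3,3), (4,2), (5,1), each with probability 1/20.
E[max(X, Y) | X + Y = 6] = (4 + 3 + 4 + 5) / 4 = 4.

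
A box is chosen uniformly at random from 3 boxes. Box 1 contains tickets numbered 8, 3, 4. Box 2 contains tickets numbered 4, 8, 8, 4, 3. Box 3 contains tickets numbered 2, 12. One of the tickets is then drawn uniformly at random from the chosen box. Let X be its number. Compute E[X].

E[X | box 1] = (8+3+4)/3 = 5.
E[X | box 2] = (4+8+8+4+3)/5 = 27/5.
E[X | box 3] = (2+12)/2 = 7.
By the law of total expectation,
E[X] = (1/3)·(5) + (1/3)·(27/5) + (1/3)·(7) = 29/5.

29/5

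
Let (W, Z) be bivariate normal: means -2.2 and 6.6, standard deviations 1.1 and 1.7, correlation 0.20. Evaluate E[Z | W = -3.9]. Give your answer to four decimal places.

6.0745

The regression of Z on W has slope ρ·σ_Z/σ_W and passes through (μ_W, μ_Z).
E[Z | W=-3.9] = 6.6 + (0.20)·(1.7/1.1)·(-3.9 − (-2.2)) = 6.6 + (0.30909)·(-1.7) = 6.0745.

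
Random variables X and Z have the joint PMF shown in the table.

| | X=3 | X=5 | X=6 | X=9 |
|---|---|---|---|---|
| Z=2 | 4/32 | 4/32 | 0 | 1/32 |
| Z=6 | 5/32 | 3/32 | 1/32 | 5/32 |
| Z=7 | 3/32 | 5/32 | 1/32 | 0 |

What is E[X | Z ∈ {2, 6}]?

P(Z ∈ {2, 6}) = 23/32.
Σ X·P over the event = 3·(4/32) + 3·(5/32) + 5·(4/32) + 5·(3/32) + 6·(1/32) + 9·(1/32) + 9·(5/32) = 61/16.
E[X | Z ∈ {2, 6}] = (61/16) / (23/32) = 122/23.

122/23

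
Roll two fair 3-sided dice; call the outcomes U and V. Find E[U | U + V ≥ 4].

P(U + V ≥ 4) = 2/3.
Summing U·P(x,y) over outcomes with U + V ≥ 4 gives 14/9.
E[U | U + V ≥ 4] = (14/9) / (2/3) = 7/3.

7/3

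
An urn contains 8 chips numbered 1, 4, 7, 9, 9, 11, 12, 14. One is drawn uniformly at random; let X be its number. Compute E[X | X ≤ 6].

P(X ≤ 6) = 1/4.
Σ over the event: 1·1/8 + 4·1/8 = 5/8.
E[X | X ≤ 6] = (5/8) / (1/4) = 5/2.

5/2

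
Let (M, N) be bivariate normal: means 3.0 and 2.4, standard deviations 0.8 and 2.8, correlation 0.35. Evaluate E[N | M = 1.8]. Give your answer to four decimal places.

E[N | M=x] = μ_N + ρ(σ_N/σ_M)(x − μ_M) for jointly normal variables.
E[N | M=1.8] = 2.4 + (0.35)·(2.8/0.8)·(1.8 − (3.0)) = 2.4 + (1.225)·(-1.2) = 0.9300.

0.9300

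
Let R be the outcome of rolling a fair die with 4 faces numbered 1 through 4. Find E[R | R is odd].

Given R is odd, R is equally likely to be any of {1, 3}.
E[R | R is odd] = (1 + 3) / 2 = 2.

2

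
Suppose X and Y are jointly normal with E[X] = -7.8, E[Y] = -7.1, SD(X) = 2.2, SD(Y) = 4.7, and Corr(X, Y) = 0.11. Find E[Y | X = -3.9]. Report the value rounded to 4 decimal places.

For a bivariate normal, E[Y | X=x] = μ_Y + ρ·(σ_Y/σ_X)·(x − μ_X).
E[Y | X=-3.9] = -7.1 + (0.11)·(4.7/2.2)·(-3.9 − (-7.8)) = -7.1 + (0.235)·(3.9) = -6.1835.

-6.1835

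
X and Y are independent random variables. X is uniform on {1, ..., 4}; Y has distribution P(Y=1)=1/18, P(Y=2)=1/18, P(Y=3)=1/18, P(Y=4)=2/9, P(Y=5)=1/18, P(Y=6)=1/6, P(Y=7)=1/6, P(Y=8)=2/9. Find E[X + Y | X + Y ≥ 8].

412/43

P(X + Y ≥ 8) = 43/72.
Summing (X+Y)·P(x,y) over outcomes with X + Y ≥ 8 gives 103/18.
E[X + Y | X + Y ≥ 8] = (103/18) / (43/72) = 412/43.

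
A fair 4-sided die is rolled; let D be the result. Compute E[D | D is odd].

Given D is odd, D is equally likely to be any of {1, 3}.
E[D | D is odd] = (1 + 3) / 2 = 2.

2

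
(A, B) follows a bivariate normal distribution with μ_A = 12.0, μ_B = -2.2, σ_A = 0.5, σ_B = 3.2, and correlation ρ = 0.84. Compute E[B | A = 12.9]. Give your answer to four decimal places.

2.6384

For a bivariate normal, E[B | A=x] = μ_B + ρ·(σ_B/σ_A)·(x − μ_A).
E[B | A=12.9] = -2.2 + (0.84)·(3.2/0.5)·(12.9 − (12.0)) = -2.2 + (5.376)·(0.9) = 2.6384.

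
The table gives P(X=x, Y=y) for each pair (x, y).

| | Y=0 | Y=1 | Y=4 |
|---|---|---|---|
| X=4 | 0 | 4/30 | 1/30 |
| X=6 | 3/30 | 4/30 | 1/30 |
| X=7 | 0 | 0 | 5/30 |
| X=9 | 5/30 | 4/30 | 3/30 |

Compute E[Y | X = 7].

P(X = 7) = 1/6.
Σ Y·P over the event = 4·(5/30) = 2/3.
E[Y | X = 7] = (2/3) / (1/6) = 4.

4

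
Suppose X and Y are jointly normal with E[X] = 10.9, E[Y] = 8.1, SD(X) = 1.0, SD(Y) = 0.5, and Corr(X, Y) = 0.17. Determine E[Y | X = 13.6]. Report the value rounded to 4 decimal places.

The regression of Y on X has slope ρ·σ_Y/σ_X and passes through (μ_X, μ_Y).
E[Y | X=13.6] = 8.1 + (0.17)·(0.5/1.0)·(13.6 − (10.9)) = 8.1 + (0.085)·(2.7) = 8.3295.

8.3295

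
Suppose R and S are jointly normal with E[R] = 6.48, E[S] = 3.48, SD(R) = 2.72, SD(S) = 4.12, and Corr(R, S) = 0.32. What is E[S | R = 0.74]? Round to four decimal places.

For a bivariate normal, E[S | R=x] = μ_S + ρ·(σ_S/σ_R)·(x − μ_R).
E[S | R=0.74] = 3.48 + (0.32)·(4.12/2.72)·(0.74 − (6.48)) = 3.48 + (0.48471)·(-5.74) = 0.6978.

0.6978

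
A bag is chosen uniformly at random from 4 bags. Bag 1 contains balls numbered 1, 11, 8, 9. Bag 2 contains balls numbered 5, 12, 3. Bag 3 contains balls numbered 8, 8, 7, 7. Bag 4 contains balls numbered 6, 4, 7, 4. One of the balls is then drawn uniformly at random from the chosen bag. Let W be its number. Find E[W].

E[W | bag 1] = (1+11+8+9)/4 = 29/4.
E[W | bag 2] = (5+12+3)/3 = 20/3.
E[W | bag 3] = (8+8+7+7)/4 = 15/2.
E[W | bag 4] = (6+4+7+4)/4 = 21/4.
E[W] = (1/4)·(29/4) + (1/4)·(20/3) + (1/4)·(15/2) + (1/4)·(21/4) = 20/3.

20/3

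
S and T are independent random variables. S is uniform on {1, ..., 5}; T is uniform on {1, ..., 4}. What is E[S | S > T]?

Outcomes with S > T: (2,1), (3,1), (3,2), (4,1), (4,2), (4,3), (5,1), (5,2), (5,3), (5,4), each with probability 1/20.
E[S | S > T] = (2 + 3 + 3 + 4 + 4 + 4 + 5 + 5 + 5 + 5) / 10 = 4.

4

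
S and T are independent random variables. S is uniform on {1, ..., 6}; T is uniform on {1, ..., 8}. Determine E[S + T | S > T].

7

P(S > T) = 5/16.
Summing (S+T)·P(x,y) over outcomes with S > T gives 35/16.
E[S + T | S > T] = (35/16) / (5/16) = 7.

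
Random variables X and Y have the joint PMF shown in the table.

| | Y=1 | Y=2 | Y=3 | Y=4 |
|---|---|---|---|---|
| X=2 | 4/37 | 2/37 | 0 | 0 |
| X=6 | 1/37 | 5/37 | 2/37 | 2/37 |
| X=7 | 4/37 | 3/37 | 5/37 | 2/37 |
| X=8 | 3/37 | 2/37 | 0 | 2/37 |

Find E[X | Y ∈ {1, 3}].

113/19

P(Y ∈ {1, 3}) = 19/37.
Σ X·P over the event = 2·(4/37) + 6·(1/37) + 6·(2/37) + 7·(4/37) + 7·(5/37) + 8·(3/37) = 113/37.
E[X | Y ∈ {1, 3}] = (113/37) / (19/37) = 113/19.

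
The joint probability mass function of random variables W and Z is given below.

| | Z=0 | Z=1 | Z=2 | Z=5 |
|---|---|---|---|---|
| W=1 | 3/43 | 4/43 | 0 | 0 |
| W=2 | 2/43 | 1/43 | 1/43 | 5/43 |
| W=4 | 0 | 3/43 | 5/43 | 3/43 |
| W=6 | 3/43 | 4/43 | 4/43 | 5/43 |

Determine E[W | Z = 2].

P(Z = 2) = 10/43.
Σ W·P over the event = 2·(1/43) + 4·(5/43) + 6·(4/43) = 46/43.
E[W | Z = 2] = (46/43) / (10/43) = 23/5.

23/5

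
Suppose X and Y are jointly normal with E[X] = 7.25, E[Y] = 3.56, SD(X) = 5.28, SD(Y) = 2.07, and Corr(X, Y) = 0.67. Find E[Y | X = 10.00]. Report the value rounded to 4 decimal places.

For a bivariate normal, E[Y | X=x] = μ_Y + ρ·(σ_Y/σ_X)·(x − μ_X).
E[Y | X=10.00] = 3.56 + (0.67)·(2.07/5.28)·(10.00 − (7.25)) = 3.56 + (0.26267)·(2.75) = 4.2823.

4.2823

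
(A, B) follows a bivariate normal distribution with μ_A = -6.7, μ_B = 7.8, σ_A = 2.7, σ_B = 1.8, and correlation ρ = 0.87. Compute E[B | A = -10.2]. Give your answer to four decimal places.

5.7700

For a bivariate normal, E[B | A=x] = μ_B + ρ·(σ_B/σ_A)·(x − μ_A).
E[B | A=-10.2] = 7.8 + (0.87)·(1.8/2.7)·(-10.2 − (-6.7)) = 7.8 + (0.58)·(-3.5) = 5.7700.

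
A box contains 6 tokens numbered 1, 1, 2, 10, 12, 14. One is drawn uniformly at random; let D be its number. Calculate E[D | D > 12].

14

P(D > 12) = 1/6.
Σ over the event: 14·1/6 = 7/3.
E[D | D > 12] = (7/3) / (1/6) = 14.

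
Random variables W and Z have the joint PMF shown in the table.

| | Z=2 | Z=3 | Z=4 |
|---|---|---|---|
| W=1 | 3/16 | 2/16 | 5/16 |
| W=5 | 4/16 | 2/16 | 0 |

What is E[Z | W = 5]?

7/3

P(W = 5) = 3/8.
Summing Z·P(W=x,Z=y) over the conditioning event gives 7/8.
E[Z | W = 5] = (7/8) / (3/8) = 7/3.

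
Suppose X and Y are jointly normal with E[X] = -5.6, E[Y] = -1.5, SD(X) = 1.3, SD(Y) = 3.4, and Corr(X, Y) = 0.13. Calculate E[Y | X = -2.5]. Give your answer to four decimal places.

The regression of Y on X has slope ρ·σ_Y/σ_X and passes through (μ_X, μ_Y).
E[Y | X=-2.5] = -1.5 + (0.13)·(3.4/1.3)·(-2.5 − (-5.6)) = -1.5 + (0.34)·(3.1) = -0.4460.

-0.4460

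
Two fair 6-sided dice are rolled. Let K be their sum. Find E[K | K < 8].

16/3

P(K < 8) = 7/12.
Σ over the event: 2·1/36 + 3·1/18 + 4·1/12 + 5·1/9 + 6·5/36 + 7·1/6 = 28/9.
E[K | K < 8] = (28/9) / (7/12) = 16/3.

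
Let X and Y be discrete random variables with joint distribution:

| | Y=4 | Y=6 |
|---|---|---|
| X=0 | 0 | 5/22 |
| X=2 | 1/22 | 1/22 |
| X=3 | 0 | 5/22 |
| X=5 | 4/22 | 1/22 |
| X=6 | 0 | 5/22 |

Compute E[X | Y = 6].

P(Y = 6) = 17/22.
Σ X·P over the event = 0·(5/22) + 2·(1/22) + 3·(5/22) + 5·(1/22) + 6·(5/22) = 26/11.
E[X | Y = 6] = (26/11) / (17/22) = 52/17.

52/17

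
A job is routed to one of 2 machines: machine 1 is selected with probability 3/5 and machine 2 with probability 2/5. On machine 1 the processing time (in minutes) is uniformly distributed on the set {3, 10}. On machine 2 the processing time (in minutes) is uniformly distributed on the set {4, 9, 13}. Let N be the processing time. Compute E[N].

E[N | machine 1] = (3+10)/2 = 13/2.
E[N | machine 2] = (4+9+13)/3 = 26/3.
E[N] = (3/5)·(13/2) + (2/5)·(26/3) = 221/30.

221/30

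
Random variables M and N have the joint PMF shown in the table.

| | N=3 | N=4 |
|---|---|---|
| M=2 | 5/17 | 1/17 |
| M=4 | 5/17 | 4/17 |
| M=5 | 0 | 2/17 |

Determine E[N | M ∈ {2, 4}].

10/3

P(M ∈ {2, 4}) = 15/17.
Summing N·P(M=x,N=y) over the conditioning event gives 50/17.
E[N | M ∈ {2, 4}] = (50/17) / (15/17) = 10/3.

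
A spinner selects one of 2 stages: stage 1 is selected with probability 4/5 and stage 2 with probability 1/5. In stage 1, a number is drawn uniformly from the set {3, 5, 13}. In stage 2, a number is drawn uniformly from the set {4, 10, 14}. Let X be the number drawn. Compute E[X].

E[X | stage 1] = (3+5+13)/3 = 7.
E[X | stage 2] = (4+10+14)/3 = 28/3.
By the law of total expectation,
E[X] = (4/5)·(7) + (1/5)·(28/3) = 112/15.

112/15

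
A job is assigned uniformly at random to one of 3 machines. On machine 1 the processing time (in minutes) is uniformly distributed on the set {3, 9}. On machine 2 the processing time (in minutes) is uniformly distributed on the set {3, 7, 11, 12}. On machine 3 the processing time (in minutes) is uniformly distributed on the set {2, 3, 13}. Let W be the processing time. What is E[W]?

27/4

E[W | machine 1] = (3+9)/2 = 6.
E[W | machine 2] = (3+7+11+12)/4 = 33/4.
E[W | machine 3] = (2+3+13)/3 = 6.
E[W] = (1/3)·(6) + (1/3)·(33/4) + (1/3)·(6) = 27/4.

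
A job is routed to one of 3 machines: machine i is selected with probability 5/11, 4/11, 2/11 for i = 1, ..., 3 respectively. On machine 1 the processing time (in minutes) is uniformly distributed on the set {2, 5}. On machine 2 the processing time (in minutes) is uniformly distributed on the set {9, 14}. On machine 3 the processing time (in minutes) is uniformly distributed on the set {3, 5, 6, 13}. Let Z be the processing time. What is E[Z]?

E[Z | machine 1] = (2+5)/2 = 7/2.
E[Z | machine 2] = (9+14)/2 = 23/2.
E[Z | machine 3] = (3+5+6+13)/4 = 27/4.
E[Z] = (5/11)·(7/2) + (4/11)·(23/2) + (2/11)·(27/4) = 7.

7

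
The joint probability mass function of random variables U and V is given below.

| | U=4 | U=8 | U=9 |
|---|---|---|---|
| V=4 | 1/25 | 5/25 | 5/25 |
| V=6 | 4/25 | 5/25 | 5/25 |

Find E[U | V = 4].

89/11

P(V = 4) = 11/25.
Summing U·P(U=x,V=y) over the conditioning event gives 89/25.
E[U | V = 4] = (89/25) / (11/25) = 89/11.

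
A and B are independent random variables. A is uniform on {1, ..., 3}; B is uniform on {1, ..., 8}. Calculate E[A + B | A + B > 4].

68/9

P(A + B > 4) = 3/4.
Summing (A+B)·P(x,y) over outcomes with A + B > 4 gives 17/3.
E[A + B | A + B > 4] = (17/3) / (3/4) = 68/9.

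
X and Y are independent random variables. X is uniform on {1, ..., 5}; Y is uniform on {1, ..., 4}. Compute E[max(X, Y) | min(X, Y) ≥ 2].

P(min(X, Y) ≥ 2) = 3/5.
Summing max(X,Y)·P(x,y) over outcomes with min(X, Y) ≥ 2 gives 23/10.
E[max(X, Y) | min(X, Y) ≥ 2] = (23/10) / (3/5) = 23/6.

23/6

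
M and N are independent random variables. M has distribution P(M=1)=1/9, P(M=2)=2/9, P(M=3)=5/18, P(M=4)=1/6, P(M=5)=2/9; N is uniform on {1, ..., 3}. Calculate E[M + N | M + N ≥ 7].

P(M + N ≥ 7) = 11/54.
Summing (M+N)·P(x,y) over outcomes with M + N ≥ 7 gives 3/2.
E[M + N | M + N ≥ 7] = (3/2) / (11/54) = 81/11.

81/11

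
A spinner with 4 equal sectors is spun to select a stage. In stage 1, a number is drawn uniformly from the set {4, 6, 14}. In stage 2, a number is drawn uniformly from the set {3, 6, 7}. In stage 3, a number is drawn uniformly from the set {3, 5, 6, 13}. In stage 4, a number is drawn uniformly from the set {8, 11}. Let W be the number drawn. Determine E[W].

355/48

E[W | stage 1] = (4+6+14)/3 = 8.
E[W | stage 2] = (3+6+7)/3 = 16/3.
E[W | stage 3] = (3+5+6+13)/4 = 27/4.
E[W | stage 4] = (8+11)/2 = 19/2.
By the law of total expectation,
E[W] = (1/4)·(8) + (1/4)·(16/3) + (1/4)·(27/4) + (1/4)·(19/2) = 355/48.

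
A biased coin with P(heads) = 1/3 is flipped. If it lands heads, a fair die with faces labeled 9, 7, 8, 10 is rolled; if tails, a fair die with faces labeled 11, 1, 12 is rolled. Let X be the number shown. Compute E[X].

49/6

E[X | heads] = (9+7+8+10)/4 = 17/2.
E[X | tails] = (11+1+12)/3 = 8.
By the law of total expectation,
E[X] = (1/3)·(17/2) + (2/3)·(8) = 49/6.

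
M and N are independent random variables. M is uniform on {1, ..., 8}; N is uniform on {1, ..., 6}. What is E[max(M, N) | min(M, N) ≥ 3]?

71/12

P(min(M, N) ≥ 3) = 1/2.
Summing max(M,N)·P(x,y) over outcomes with min(M, N) ≥ 3 gives 71/24.
E[max(M, N) | min(M, N) ≥ 3] = (71/24) / (1/2) = 71/12.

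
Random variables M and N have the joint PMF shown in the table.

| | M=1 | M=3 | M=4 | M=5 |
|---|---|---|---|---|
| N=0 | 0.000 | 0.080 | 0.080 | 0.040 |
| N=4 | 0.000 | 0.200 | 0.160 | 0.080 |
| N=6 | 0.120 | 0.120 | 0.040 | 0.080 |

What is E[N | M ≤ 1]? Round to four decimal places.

6.0000

P(M ≤ 1) = 0.120.
Σ N·P over the event = 6·(0.120) = 0.720.
E[N | M ≤ 1] = (0.720) / (0.120) = 6.0000.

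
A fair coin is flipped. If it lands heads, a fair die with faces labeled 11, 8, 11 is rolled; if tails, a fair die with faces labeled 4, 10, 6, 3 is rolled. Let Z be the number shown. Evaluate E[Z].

63/8

E[Z | heads] = (11+8+11)/3 = 10.
E[Z | tails] = (4+10+6+3)/4 = 23/4.
E[Z] = (1/2)·(10) + (1/2)·(23/4) = 63/8.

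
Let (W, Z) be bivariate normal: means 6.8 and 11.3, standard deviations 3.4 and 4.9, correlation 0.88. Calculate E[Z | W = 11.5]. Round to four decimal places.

For a bivariate normal, E[Z | W=x] = μ_Z + ρ·(σ_Z/σ_W)·(x − μ_W).
E[Z | W=11.5] = 11.3 + (0.88)·(4.9/3.4)·(11.5 − (6.8)) = 11.3 + (1.26824)·(4.7) = 17.2607.

17.2607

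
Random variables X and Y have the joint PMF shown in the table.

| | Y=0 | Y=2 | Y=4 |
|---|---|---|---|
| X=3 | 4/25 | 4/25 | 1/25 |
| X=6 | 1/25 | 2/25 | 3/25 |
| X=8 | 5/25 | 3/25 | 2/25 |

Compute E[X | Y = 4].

37/6

P(Y = 4) = 6/25.
Σ X·P over the event = 3·(1/25) + 6·(3/25) + 8·(2/25) = 37/25.
E[X | Y = 4] = (37/25) / (6/25) = 37/6.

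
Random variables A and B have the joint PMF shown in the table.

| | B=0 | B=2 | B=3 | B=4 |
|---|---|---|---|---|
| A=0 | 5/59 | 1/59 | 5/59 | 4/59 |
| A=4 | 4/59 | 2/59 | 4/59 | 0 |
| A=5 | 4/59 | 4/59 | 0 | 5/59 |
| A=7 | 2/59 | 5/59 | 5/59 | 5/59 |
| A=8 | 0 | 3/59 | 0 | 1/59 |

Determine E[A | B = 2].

P(B = 2) = 15/59.
Summing A·P(A=x,B=y) over the conditioning event gives 87/59.
E[A | B = 2] = (87/59) / (15/59) = 29/5.

29/5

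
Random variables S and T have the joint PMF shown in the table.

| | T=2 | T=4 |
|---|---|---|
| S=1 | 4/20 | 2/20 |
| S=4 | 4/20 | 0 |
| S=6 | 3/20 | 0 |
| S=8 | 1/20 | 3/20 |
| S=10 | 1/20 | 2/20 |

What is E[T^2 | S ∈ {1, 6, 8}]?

P(S ∈ {1, 6, 8}) = 13/20.
Summing T^2·P(S=x,T=y) over the conditioning event gives 28/5.
E[T^2 | S ∈ {1, 6, 8}] = (28/5) / (13/20) = 112/13.

112/13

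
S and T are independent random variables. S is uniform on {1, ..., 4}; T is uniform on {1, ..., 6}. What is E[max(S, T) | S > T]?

P(S > T) = 1/4.
Summing max(S,T)·P(x,y) over outcomes with S > T gives 5/6.
E[max(S, T) | S > T] = (5/6) / (1/4) = 10/3.

10/3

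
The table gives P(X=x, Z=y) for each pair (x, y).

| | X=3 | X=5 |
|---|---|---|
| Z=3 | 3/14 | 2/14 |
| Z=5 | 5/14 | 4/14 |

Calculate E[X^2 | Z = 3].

P(Z = 3) = 5/14.
Summing X^2·P(X=x,Z=y) over the conditioning event gives 11/2.
E[X^2 | Z = 3] = (11/2) / (5/14) = 77/5.

77/5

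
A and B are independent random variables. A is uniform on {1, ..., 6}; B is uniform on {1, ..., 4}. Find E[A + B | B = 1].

9/2

Outcomes with B = 1: (1,1), (2,1), (3,1), (4,1), (5,1), (6,1), each with probability 1/24.
E[A + B | B = 1] = (2 + 3 + 4 + 5 + 6 + 7) / 6 = 9/2.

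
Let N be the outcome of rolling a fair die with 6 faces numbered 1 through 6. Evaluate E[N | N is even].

Given N is even, N is equally likely to be any of {2, 4, 6}.
E[N | N is even] = (2 + 4 + 6) / 3 = 4.

4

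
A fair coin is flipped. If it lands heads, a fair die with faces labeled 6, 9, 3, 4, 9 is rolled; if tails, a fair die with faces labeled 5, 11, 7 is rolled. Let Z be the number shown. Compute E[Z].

E[Z | heads] = (6+9+3+4+9)/5 = 31/5.
E[Z | tails] = (5+11+7)/3 = 23/3.
E[Z] = (1/2)·(31/5) + (1/2)·(23/3) = 104/15.

104/15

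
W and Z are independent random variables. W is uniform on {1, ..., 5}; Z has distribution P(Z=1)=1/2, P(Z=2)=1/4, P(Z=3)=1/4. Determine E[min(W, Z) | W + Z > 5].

15/7

P(W + Z > 5) = 7/20.
Summing min(W,Z)·P(x,y) over outcomes with W + Z > 5 gives 3/4.
E[min(W, Z) | W + Z > 5] = (3/4) / (7/20) = 15/7.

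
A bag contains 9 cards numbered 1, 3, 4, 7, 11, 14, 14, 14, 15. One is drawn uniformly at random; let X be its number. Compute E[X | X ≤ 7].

15/4

P(X ≤ 7) = 4/9.
Σ over the event: 1·1/9 + 3·1/9 + 4·1/9 + 7·1/9 = 5/3.
E[X | X ≤ 7] = (5/3) / (4/9) = 15/4.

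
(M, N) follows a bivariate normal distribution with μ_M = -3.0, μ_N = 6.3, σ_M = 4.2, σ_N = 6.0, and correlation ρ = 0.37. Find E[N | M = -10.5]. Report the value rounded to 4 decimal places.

2.3357

For a bivariate normal, E[N | M=x] = μ_N + ρ·(σ_N/σ_M)·(x − μ_M).
E[N | M=-10.5] = 6.3 + (0.37)·(6.0/4.2)·(-10.5 − (-3.0)) = 6.3 + (0.52857)·(-7.5) = 2.3357.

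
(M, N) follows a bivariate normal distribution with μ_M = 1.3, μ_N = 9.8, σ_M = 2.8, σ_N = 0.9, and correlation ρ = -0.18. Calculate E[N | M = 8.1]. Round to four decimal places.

9.4066

E[N | M=x] = μ_N + ρ(σ_N/σ_M)(x − μ_M) for jointly normal variables.
E[N | M=8.1] = 9.8 + (-0.18)·(0.9/2.8)·(8.1 − (1.3)) = 9.8 + (-0.057857)·(6.8) = 9.4066.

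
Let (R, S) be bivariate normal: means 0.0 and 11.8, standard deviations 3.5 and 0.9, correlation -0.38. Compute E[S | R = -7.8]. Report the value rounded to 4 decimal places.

12.5622

E[S | R=x] = μ_S + ρ(σ_S/σ_R)(x − μ_R) for jointly normal variables.
E[S | R=-7.8] = 11.8 + (-0.38)·(0.9/3.5)·(-7.8 − (0.0)) = 11.8 + (-0.097714)·(-7.8) = 12.5622.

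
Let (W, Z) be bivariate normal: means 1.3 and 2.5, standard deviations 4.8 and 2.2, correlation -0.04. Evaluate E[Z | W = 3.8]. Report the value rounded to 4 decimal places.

E[Z | W=x] = μ_Z + ρ(σ_Z/σ_W)(x − μ_W) for jointly normal variables.
E[Z | W=3.8] = 2.5 + (-0.04)·(2.2/4.8)·(3.8 − (1.3)) = 2.5 + (-0.018333)·(2.5) = 2.4542.

2.4542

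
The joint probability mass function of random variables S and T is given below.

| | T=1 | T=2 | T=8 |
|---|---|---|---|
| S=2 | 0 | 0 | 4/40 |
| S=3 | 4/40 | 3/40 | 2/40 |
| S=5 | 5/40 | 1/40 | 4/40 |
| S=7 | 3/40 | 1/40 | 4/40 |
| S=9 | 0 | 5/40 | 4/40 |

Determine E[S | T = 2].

P(T = 2) = 1/4.
Σ S·P over the event = 3·(3/40) + 5·(1/40) + 7·(1/40) + 9·(5/40) = 33/20.
E[S | T = 2] = (33/20) / (1/4) = 33/5.

33/5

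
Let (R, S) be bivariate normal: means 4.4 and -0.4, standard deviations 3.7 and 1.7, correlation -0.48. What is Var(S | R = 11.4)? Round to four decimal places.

The conditional variance in a bivariate normal is σ_S²(1 − ρ²), independent of x.
Var(S | R=11.4) = (1.7)²·(1 − (-0.48)²) = 2.89·0.7696 = 2.2241.

2.2241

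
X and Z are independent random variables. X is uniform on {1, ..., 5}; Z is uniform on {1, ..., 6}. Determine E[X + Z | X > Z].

Outcomes with X > Z: (2,1), (3,1), (3,2), (4,1), (4,2), (4,3), (5,1), (5,2), (5,3), (5,4), each with probability 1/30.
E[X + Z | X > Z] = (3 + 4 + 5 + 5 + 6 + 7 + 6 + 7 + 8 + 9) / 10 = 6.

6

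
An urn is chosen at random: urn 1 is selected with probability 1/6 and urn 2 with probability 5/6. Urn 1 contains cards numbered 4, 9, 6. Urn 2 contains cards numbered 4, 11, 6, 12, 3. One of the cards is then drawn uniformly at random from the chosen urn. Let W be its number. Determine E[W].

127/18

E[W | urn 1] = (4+9+6)/3 = 19/3.
E[W | urn 2] = (4+11+6+12+3)/5 = 36/5.
By the law of total expectation,
E[W] = (1/6)·(19/3) + (5/6)·(36/5) = 127/18.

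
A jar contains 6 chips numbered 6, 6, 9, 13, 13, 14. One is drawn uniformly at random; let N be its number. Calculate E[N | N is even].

P(N is even) = 1/2.
Σ over the event: 6·1/3 + 14·1/6 = 13/3.
E[N | N is even] = (13/3) / (1/2) = 26/3.

26/3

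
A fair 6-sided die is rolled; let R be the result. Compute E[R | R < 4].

Given R < 4, R is equally likely to be any of {1, 2, 3}.
E[R | R < 4] = (1 + 2 + 3) / 3 = 2.

2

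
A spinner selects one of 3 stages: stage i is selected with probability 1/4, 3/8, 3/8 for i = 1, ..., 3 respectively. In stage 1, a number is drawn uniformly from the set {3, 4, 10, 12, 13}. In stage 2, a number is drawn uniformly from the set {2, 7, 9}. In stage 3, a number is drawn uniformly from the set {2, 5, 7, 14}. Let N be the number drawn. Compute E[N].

E[N | stage 1] = (3+4+10+12+13)/5 = 42/5.
E[N | stage 2] = (2+7+9)/3 = 6.
E[N | stage 3] = (2+5+7+14)/4 = 7.
E[N] = (1/4)·(42/5) + (3/8)·(6) + (3/8)·(7) = 279/40.

279/40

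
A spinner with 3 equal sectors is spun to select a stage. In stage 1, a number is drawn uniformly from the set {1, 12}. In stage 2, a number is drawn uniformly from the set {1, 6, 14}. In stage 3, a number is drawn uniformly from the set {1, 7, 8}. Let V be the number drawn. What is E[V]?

113/18

E[V | stage 1] = (1+12)/2 = 13/2.
E[V | stage 2] = (1+6+14)/3 = 7.
E[V | stage 3] = (1+7+8)/3 = 16/3.
E[V] = (1/3)·(13/2) + (1/3)·(7) + (1/3)·(16/3) = 113/18.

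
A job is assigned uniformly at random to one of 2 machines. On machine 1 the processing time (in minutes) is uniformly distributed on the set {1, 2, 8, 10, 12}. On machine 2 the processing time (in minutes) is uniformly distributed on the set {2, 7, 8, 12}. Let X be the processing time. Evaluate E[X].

E[X | machine 1] = (1+2+8+10+12)/5 = 33/5.
E[X | machine 2] = (2+7+8+12)/4 = 29/4.
By the law of total expectation,
E[X] = (1/2)·(33/5) + (1/2)·(29/4) = 277/40.

277/40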